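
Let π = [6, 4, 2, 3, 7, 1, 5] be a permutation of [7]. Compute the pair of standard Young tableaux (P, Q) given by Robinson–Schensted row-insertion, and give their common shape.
P = [1, 3, 5] / [2, 7] / [4] / [6];  Q = [1, 4, 5] / [2, 7] / [3] / [6];  common shape = (3, 2, 1, 1)

Row-insert the values π_1, π_2, … into P one at a time, bumping the leftmost entry strictly greater than the inserted value down to the next row. The recording tableau Q records, in position (i, j), the step at which that cell was added to P.
  Insert 6 (step 1): P = [6];  Q = [1]
  Insert 4 (step 2): P = [4] / [6];  Q = [1] / [2]
  Insert 2 (step 3): P = [2] / [4] / [6];  Q = [1] / [2] / [3]
  Insert 3 (step 4): P = [2, 3] / [4] / [6];  Q = [1, 4] / [2] / [3]
  Insert 7 (step 5): P = [2, 3, 7] / [4] / [6];  Q = [1, 4, 5] / [2] / [3]
  Insert 1 (step 6): P = [1, 3, 7] / [2] / [4] / [6];  Q = [1, 4, 5] / [2] / [3] / [6]
  Insert 5 (step 7): P = [1, 3, 5] / [2, 7] / [4] / [6];  Q = [1, 4, 5] / [2, 7] / [3] / [6]
Final shape: (3, 2, 1, 1).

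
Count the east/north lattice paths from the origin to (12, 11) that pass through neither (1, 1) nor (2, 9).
Number of paths = 644204

Inclusion–exclusion. Total paths: C(23, 12) = 1352078. Through P₁: C(2, 1)·C(21, 11) = 705432. Through P₂: C(11, 2)·C(12, 10) = 3630. Since P₁ is strictly southwest of P₂, a monotone path through both must visit P₁ then P₂; paths through both = C(2, 1)·C(9, 1)·C(12, 10) = 1188. Avoid both = 1352078 − 705432 − 3630 + 1188 = 644204.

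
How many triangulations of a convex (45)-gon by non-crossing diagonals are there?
C_43 = 150853479205085351660700

These polygon triangulations are counted by the Catalan number C_n = (1/(n + 1)) · C(2n, n). For n = 43: C_43 = (1/44) · C(86, 43) = 6637553085023755473070800/44 = 150853479205085351660700.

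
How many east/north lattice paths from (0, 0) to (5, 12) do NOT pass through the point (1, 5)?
Number of paths = 4208

Total paths from (0, 0) to (5, 12): C(17, 5) = 6188. Paths through (1, 5): (paths (0, 0) → (1, 5)) × (paths (1, 5) → (5, 12)) = C(6, 1) · C(11, 4) = 6 · 330 = 1980. Avoidance count = 6188 − 1980 = 4208.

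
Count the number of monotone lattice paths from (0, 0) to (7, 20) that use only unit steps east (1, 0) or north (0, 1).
Number of paths = 888030

A monotone lattice path from (0, 0) to (7, 20) consists of 7 east steps and 20 north steps in some order, so it is determined by which 7 of the 27 steps are east. The count is C(27, 7) = 888030.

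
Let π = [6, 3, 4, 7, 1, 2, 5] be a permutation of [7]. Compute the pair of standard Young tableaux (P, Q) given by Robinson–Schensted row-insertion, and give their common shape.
P = [1, 2, 5] / [3, 4, 7] / [6];  Q = [1, 3, 4] / [2, 6, 7] / [5];  common shape = (3, 3, 1)

Row-insert the values π_1, π_2, … into P one at a time, bumping the leftmost entry strictly greater than the inserted value down to the next row. The recording tableau Q records, in position (i, j), the step at which that cell was added to P.
  Insert 6 (step 1): P = [6];  Q = [1]
  Insert 3 (step 2): P = [3] / [6];  Q = [1] / [2]
  Insert 4 (step 3): P = [3, 4] / [6];  Q = [1, 3] / [2]
  Insert 7 (step 4): P = [3, 4, 7] / [6];  Q = [1, 3, 4] / [2]
  Insert 1 (step 5): P = [1, 4, 7] / [3] / [6];  Q = [1, 3, 4] / [2] / [5]
  Insert 2 (step 6): P = [1, 2, 7] / [3, 4] / [6];  Q = [1, 3, 4] / [2, 6] / [5]
  Insert 5 (step 7): P = [1, 2, 5] / [3, 4, 7] / [6];  Q = [1, 3, 4] / [2, 6, 7] / [5]
Final shape: (3, 3, 1).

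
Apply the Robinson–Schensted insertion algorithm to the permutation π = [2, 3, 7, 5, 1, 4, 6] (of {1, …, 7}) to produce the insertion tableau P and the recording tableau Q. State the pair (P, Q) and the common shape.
P = [1, 3, 4, 6] / [2, 5] / [7];  Q = [1, 2, 3, 7] / [4, 6] / [5];  common shape = (4, 2, 1)

Row-insert the values π_1, π_2, … into P one at a time, bumping the leftmost entry strictly greater than the inserted value down to the next row. The recording tableau Q records, in position (i, j), the step at which that cell was added to P.
  Insert 2 (step 1): P = [2];  Q = [1]
  Insert 3 (step 2): P = [2, 3];  Q = [1, 2]
  Insert 7 (step 3): P = [2, 3, 7];  Q = [1, 2, 3]
  Insert 5 (step 4): P = [2, 3, 5] / [7];  Q = [1, 2, 3] / [4]
  Insert 1 (step 5): P = [1, 3, 5] / [2] / [7];  Q = [1, 2, 3] / [4] / [5]
  Insert 4 (step 6): P = [1, 3, 4] / [2, 5] / [7];  Q = [1, 2, 3] / [4, 6] / [5]
  Insert 6 (step 7): P = [1, 3, 4, 6] / [2, 5] / [7];  Q = [1, 2, 3, 7] / [4, 6] / [5]
Final shape: (4, 2, 1).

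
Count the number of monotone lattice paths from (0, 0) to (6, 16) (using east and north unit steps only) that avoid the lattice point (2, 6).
Number of paths = 46585

Total paths from (0, 0) to (6, 16): C(22, 6) = 74613. Paths through (2, 6): (paths (0, 0) → (2, 6)) × (paths (2, 6) → (6, 16)) = C(8, 2) · C(14, 4) = 28 · 1001 = 28028. Avoidance count = 74613 − 28028 = 46585.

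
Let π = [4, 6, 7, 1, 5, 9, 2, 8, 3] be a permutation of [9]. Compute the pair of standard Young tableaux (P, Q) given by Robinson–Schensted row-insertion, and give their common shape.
P = [1, 2, 3, 8] / [4, 5, 7] / [6, 9];  Q = [1, 2, 3, 6] / [4, 5, 8] / [7, 9];  common shape = (4, 3, 2)

Row-insert the values π_1, π_2, … into P one at a time, bumping the leftmost entry strictly greater than the inserted value down to the next row. The recording tableau Q records, in position (i, j), the step at which that cell was added to P.
  Insert 4 (step 1): P = [4];  Q = [1]
  Insert 6 (step 2): P = [4, 6];  Q = [1, 2]
  Insert 7 (step 3): P = [4, 6, 7];  Q = [1, 2, 3]
  Insert 1 (step 4): P = [1, 6, 7] / [4];  Q = [1, 2, 3] / [4]
  Insert 5 (step 5): P = [1, 5, 7] / [4, 6];  Q = [1, 2, 3] / [4, 5]
  Insert 9 (step 6): P = [1, 5, 7, 9] / [4, 6];  Q = [1, 2, 3, 6] / [4, 5]
  Insert 2 (step 7): P = [1, 2, 7, 9] / [4, 5] / [6];  Q = [1, 2, 3, 6] / [4, 5] / [7]
  Insert 8 (step 8): P = [1, 2, 7, 8] / [4, 5, 9] / [6];  Q = [1, 2, 3, 6] / [4, 5, 8] / [7]
  Insert 3 (step 9): P = [1, 2, 3, 8] / [4, 5, 7] / [6, 9];  Q = [1, 2, 3, 6] / [4, 5, 8] / [7, 9]
Final shape: (4, 3, 2).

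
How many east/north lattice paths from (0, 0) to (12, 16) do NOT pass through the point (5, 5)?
Number of paths = 22402107

Total paths from (0, 0) to (12, 16): C(28, 12) = 30421755. Paths through (5, 5): (paths (0, 0) → (5, 5)) × (paths (5, 5) → (12, 16)) = C(10, 5) · C(18, 7) = 252 · 31824 = 8019648. Avoidance count = 30421755 − 8019648 = 22402107.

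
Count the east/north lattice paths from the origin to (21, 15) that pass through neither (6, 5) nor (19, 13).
Number of paths = 2537568120

Inclusion–exclusion. Total paths: C(36, 21) = 5567902560. Through P₁: C(11, 6)·C(25, 15) = 1510167120. Through P₂: C(32, 19)·C(4, 2) = 2084241600. Since P₁ is strictly southwest of P₂, a monotone path through both must visit P₁ then P₂; paths through both = C(11, 6)·C(21, 13)·C(4, 2) = 564074280. Avoid both = 5567902560 − 1510167120 − 2084241600 + 564074280 = 2537568120.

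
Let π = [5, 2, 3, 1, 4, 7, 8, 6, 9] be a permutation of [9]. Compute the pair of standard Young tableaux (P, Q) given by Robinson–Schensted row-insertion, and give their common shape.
P = [1, 3, 4, 6, 8, 9] / [2, 7] / [5];  Q = [1, 3, 5, 6, 7, 9] / [2, 8] / [4];  common shape = (6, 2, 1)

Row-insert the values π_1, π_2, … into P one at a time, bumping the leftmost entry strictly greater than the inserted value down to the next row. The recording tableau Q records, in position (i, j), the step at which that cell was added to P.
  Insert 5 (step 1): P = [5];  Q = [1]
  Insert 2 (step 2): P = [2] / [5];  Q = [1] / [2]
  Insert 3 (step 3): P = [2, 3] / [5];  Q = [1, 3] / [2]
  Insert 1 (step 4): P = [1, 3] / [2] / [5];  Q = [1, 3] / [2] / [4]
  Insert 4 (step 5): P = [1, 3, 4] / [2] / [5];  Q = [1, 3, 5] / [2] / [4]
  Insert 7 (step 6): P = [1, 3, 4, 7] / [2] / [5];  Q = [1, 3, 5, 6] / [2] / [4]
  Insert 8 (step 7): P = [1, 3, 4, 7, 8] / [2] / [5];  Q = [1, 3, 5, 6, 7] / [2] / [4]
  Insert 6 (step 8): P = [1, 3, 4, 6, 8] / [2, 7] / [5];  Q = [1, 3, 5, 6, 7] / [2, 8] / [4]
  Insert 9 (step 9): P = [1, 3, 4, 6, 8, 9] / [2, 7] / [5];  Q = [1, 3, 5, 6, 7, 9] / [2, 8] / [4]
Final shape: (6, 2, 1).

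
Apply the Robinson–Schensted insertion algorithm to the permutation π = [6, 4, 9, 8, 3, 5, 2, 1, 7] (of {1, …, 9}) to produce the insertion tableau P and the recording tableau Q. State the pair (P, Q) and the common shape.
P = [1, 5, 7] / [2, 8] / [3, 9] / [4] / [6];  Q = [1, 3, 9] / [2, 4] / [5, 6] / [7] / [8];  common shape = (3, 2, 2, 1, 1)

Row-insert the values π_1, π_2, … into P one at a time, bumping the leftmost entry strictly greater than the inserted value down to the next row. The recording tableau Q records, in position (i, j), the step at which that cell was added to P.
  Insert 6 (step 1): P = [6];  Q = [1]
  Insert 4 (step 2): P = [4] / [6];  Q = [1] / [2]
  Insert 9 (step 3): P = [4, 9] / [6];  Q = [1, 3] / [2]
  Insert 8 (step 4): P = [4, 8] / [6, 9];  Q = [1, 3] / [2, 4]
  Insert 3 (step 5): P = [3, 8] / [4, 9] / [6];  Q = [1, 3] / [2, 4] / [5]
  Insert 5 (step 6): P = [3, 5] / [4, 8] / [6, 9];  Q = [1, 3] / [2, 4] / [5, 6]
  Insert 2 (step 7): P = [2, 5] / [3, 8] / [4, 9] / [6];  Q = [1, 3] / [2, 4] / [5, 6] / [7]
  Insert 1 (step 8): P = [1, 5] / [2, 8] / [3, 9] / [4] / [6];  Q = [1, 3] / [2, 4] / [5, 6] / [7] / [8]
  Insert 7 (step 9): P = [1, 5, 7] / [2, 8] / [3, 9] / [4] / [6];  Q = [1, 3, 9] / [2, 4] / [5, 6] / [7] / [8]
Final shape: (3, 2, 2, 1, 1).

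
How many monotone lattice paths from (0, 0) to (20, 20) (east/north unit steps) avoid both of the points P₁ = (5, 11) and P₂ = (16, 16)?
Number of paths = 91395283728

Inclusion–exclusion. Total paths: C(40, 20) = 137846528820. Through P₁: C(16, 5)·C(24, 15) = 5711177472. Through P₂: C(32, 16)·C(8, 4) = 42075627300. Since P₁ is strictly southwest of P₂, a monotone path through both must visit P₁ then P₂; paths through both = C(16, 5)·C(16, 11)·C(8, 4) = 1335559680. Avoid both = 137846528820 − 5711177472 − 42075627300 + 1335559680 = 91395283728.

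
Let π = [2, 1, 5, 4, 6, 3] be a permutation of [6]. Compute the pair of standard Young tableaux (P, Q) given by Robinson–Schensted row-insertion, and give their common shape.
P = [1, 3, 6] / [2, 4] / [5];  Q = [1, 3, 5] / [2, 4] / [6];  common shape = (3, 2, 1)

Row-insert the values π_1, π_2, … into P one at a time, bumping the leftmost entry strictly greater than the inserted value down to the next row. The recording tableau Q records, in position (i, j), the step at which that cell was added to P.
  Insert 2 (step 1): P = [2];  Q = [1]
  Insert 1 (step 2): P = [1] / [2];  Q = [1] / [2]
  Insert 5 (step 3): P = [1, 5] / [2];  Q = [1, 3] / [2]
  Insert 4 (step 4): P = [1, 4] / [2, 5];  Q = [1, 3] / [2, 4]
  Insert 6 (step 5): P = [1, 4, 6] / [2, 5];  Q = [1, 3, 5] / [2, 4]
  Insert 3 (step 6): P = [1, 3, 6] / [2, 4] / [5];  Q = [1, 3, 5] / [2, 4] / [6]
Final shape: (3, 2, 1).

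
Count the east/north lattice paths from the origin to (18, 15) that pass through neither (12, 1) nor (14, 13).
Number of paths = 735797685

Inclusion–exclusion. Total paths: C(33, 18) = 1037158320. Through P₁: C(13, 12)·C(20, 6) = 503880. Through P₂: C(27, 14)·C(6, 4) = 300874500. Since P₁ is strictly southwest of P₂, a monotone path through both must visit P₁ then P₂; paths through both = C(13, 12)·C(14, 2)·C(6, 4) = 17745. Avoid both = 1037158320 − 503880 − 300874500 + 17745 = 735797685.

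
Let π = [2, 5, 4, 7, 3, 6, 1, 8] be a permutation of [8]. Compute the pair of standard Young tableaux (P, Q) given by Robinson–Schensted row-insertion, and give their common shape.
P = [1, 3, 6, 8] / [2, 7] / [4] / [5];  Q = [1, 2, 4, 8] / [3, 6] / [5] / [7];  common shape = (4, 2, 1, 1)

Row-insert the values π_1, π_2, … into P one at a time, bumping the leftmost entry strictly greater than the inserted value down to the next row. The recording tableau Q records, in position (i, j), the step at which that cell was added to P.
  Insert 2 (step 1): P = [2];  Q = [1]
  Insert 5 (step 2): P = [2, 5];  Q = [1, 2]
  Insert 4 (step 3): P = [2, 4] / [5];  Q = [1, 2] / [3]
  Insert 7 (step 4): P = [2, 4, 7] / [5];  Q = [1, 2, 4] / [3]
  Insert 3 (step 5): P = [2, 3, 7] / [4] / [5];  Q = [1, 2, 4] / [3] / [5]
  Insert 6 (step 6): P = [2, 3, 6] / [4, 7] / [5];  Q = [1, 2, 4] / [3, 6] / [5]
  Insert 1 (step 7): P = [1, 3, 6] / [2, 7] / [4] / [5];  Q = [1, 2, 4] / [3, 6] / [5] / [7]
  Insert 8 (step 8): P = [1, 3, 6, 8] / [2, 7] / [4] / [5];  Q = [1, 2, 4, 8] / [3, 6] / [5] / [7]
Final shape: (4, 2, 1, 1).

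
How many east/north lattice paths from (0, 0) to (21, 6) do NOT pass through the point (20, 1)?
Number of paths = 295884

Total paths from (0, 0) to (21, 6): C(27, 21) = 296010. Paths through (20, 1): (paths (0, 0) → (20, 1)) × (paths (20, 1) → (21, 6)) = C(21, 20) · C(6, 1) = 21 · 6 = 126. Avoidance count = 296010 − 126 = 295884.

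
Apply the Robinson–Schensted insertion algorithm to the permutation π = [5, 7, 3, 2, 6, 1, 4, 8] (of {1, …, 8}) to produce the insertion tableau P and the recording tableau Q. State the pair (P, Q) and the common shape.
P = [1, 4, 8] / [2, 6] / [3, 7] / [5];  Q = [1, 2, 8] / [3, 5] / [4, 7] / [6];  common shape = (3, 2, 2, 1)

Row-insert the values π_1, π_2, … into P one at a time, bumping the leftmost entry strictly greater than the inserted value down to the next row. The recording tableau Q records, in position (i, j), the step at which that cell was added to P.
  Insert 5 (step 1): P = [5];  Q = [1]
  Insert 7 (step 2): P = [5, 7];  Q = [1, 2]
  Insert 3 (step 3): P = [3, 7] / [5];  Q = [1, 2] / [3]
  Insert 2 (step 4): P = [2, 7] / [3] / [5];  Q = [1, 2] / [3] / [4]
  Insert 6 (step 5): P = [2, 6] / [3, 7] / [5];  Q = [1, 2] / [3, 5] / [4]
  Insert 1 (step 6): P = [1, 6] / [2, 7] / [3] / [5];  Q = [1, 2] / [3, 5] / [4] / [6]
  Insert 4 (step 7): P = [1, 4] / [2, 6] / [3, 7] / [5];  Q = [1, 2] / [3, 5] / [4, 7] / [6]
  Insert 8 (step 8): P = [1, 4, 8] / [2, 6] / [3, 7] / [5];  Q = [1, 2, 8] / [3, 5] / [4, 7] / [6]
Final shape: (3, 2, 2, 1).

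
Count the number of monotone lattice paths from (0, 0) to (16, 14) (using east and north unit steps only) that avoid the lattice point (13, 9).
Number of paths = 117567155

Total paths from (0, 0) to (16, 14): C(30, 16) = 145422675. Paths through (13, 9): (paths (0, 0) → (13, 9)) × (paths (13, 9) → (16, 14)) = C(22, 13) · C(8, 3) = 497420 · 56 = 27855520. Avoidance count = 145422675 − 27855520 = 117567155.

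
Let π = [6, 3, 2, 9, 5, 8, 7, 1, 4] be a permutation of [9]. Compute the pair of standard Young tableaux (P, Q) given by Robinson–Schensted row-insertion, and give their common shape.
P = [1, 4, 7] / [2, 5] / [3, 8] / [6, 9];  Q = [1, 4, 6] / [2, 5] / [3, 7] / [8, 9];  common shape = (3, 2, 2, 2)

Row-insert the values π_1, π_2, … into P one at a time, bumping the leftmost entry strictly greater than the inserted value down to the next row. The recording tableau Q records, in position (i, j), the step at which that cell was added to P.
  Insert 6 (step 1): P = [6];  Q = [1]
  Insert 3 (step 2): P = [3] / [6];  Q = [1] / [2]
  Insert 2 (step 3): P = [2] / [3] / [6];  Q = [1] / [2] / [3]
  Insert 9 (step 4): P = [2, 9] / [3] / [6];  Q = [1, 4] / [2] / [3]
  Insert 5 (step 5): P = [2, 5] / [3, 9] / [6];  Q = [1, 4] / [2, 5] / [3]
  Insert 8 (step 6): P = [2, 5, 8] / [3, 9] / [6];  Q = [1, 4, 6] / [2, 5] / [3]
  Insert 7 (step 7): P = [2, 5, 7] / [3, 8] / [6, 9];  Q = [1, 4, 6] / [2, 5] / [3, 7]
  Insert 1 (step 8): P = [1, 5, 7] / [2, 8] / [3, 9] / [6];  Q = [1, 4, 6] / [2, 5] / [3, 7] / [8]
  Insert 4 (step 9): P = [1, 4, 7] / [2, 5] / [3, 8] / [6, 9];  Q = [1, 4, 6] / [2, 5] / [3, 7] / [8, 9]
Final shape: (3, 2, 2, 2).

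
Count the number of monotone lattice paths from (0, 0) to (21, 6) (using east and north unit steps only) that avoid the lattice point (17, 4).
Number of paths = 206235

Total paths from (0, 0) to (21, 6): C(27, 21) = 296010. Paths through (17, 4): (paths (0, 0) → (17, 4)) × (paths (17, 4) → (21, 6)) = C(21, 17) · C(6, 4) = 5985 · 15 = 89775. Avoidance count = 296010 − 89775 = 206235.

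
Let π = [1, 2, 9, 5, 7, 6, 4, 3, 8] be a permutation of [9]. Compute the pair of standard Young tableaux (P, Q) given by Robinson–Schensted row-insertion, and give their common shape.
P = [1, 2, 3, 6, 8] / [4] / [5] / [7] / [9];  Q = [1, 2, 3, 5, 9] / [4] / [6] / [7] / [8];  common shape = (5, 1, 1, 1, 1)

Row-insert the values π_1, π_2, … into P one at a time, bumping the leftmost entry strictly greater than the inserted value down to the next row. The recording tableau Q records, in position (i, j), the step at which that cell was added to P.
  Insert 1 (step 1): P = [1];  Q = [1]
  Insert 2 (step 2): P = [1, 2];  Q = [1, 2]
  Insert 9 (step 3): P = [1, 2, 9];  Q = [1, 2, 3]
  Insert 5 (step 4): P = [1, 2, 5] / [9];  Q = [1, 2, 3] / [4]
  Insert 7 (step 5): P = [1, 2, 5, 7] / [9];  Q = [1, 2, 3, 5] / [4]
  Insert 6 (step 6): P = [1, 2, 5, 6] / [7] / [9];  Q = [1, 2, 3, 5] / [4] / [6]
  Insert 4 (step 7): P = [1, 2, 4, 6] / [5] / [7] / [9];  Q = [1, 2, 3, 5] / [4] / [6] / [7]
  Insert 3 (step 8): P = [1, 2, 3, 6] / [4] / [5] / [7] / [9];  Q = [1, 2, 3, 5] / [4] / [6] / [7] / [8]
  Insert 8 (step 9): P = [1, 2, 3, 6, 8] / [4] / [5] / [7] / [9];  Q = [1, 2, 3, 5, 9] / [4] / [6] / [7] / [8]
Final shape: (5, 1, 1, 1, 1).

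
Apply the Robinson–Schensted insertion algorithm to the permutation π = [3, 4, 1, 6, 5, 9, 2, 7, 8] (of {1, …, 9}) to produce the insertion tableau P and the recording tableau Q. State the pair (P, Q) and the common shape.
P = [1, 2, 5, 7, 8] / [3, 4, 9] / [6];  Q = [1, 2, 4, 6, 9] / [3, 5, 8] / [7];  common shape = (5, 3, 1)

Row-insert the values π_1, π_2, … into P one at a time, bumping the leftmost entry strictly greater than the inserted value down to the next row. The recording tableau Q records, in position (i, j), the step at which that cell was added to P.
  Insert 3 (step 1): P = [3];  Q = [1]
  Insert 4 (step 2): P = [3, 4];  Q = [1, 2]
  Insert 1 (step 3): P = [1, 4] / [3];  Q = [1, 2] / [3]
  Insert 6 (step 4): P = [1, 4, 6] / [3];  Q = [1, 2, 4] / [3]
  Insert 5 (step 5): P = [1, 4, 5] / [3, 6];  Q = [1, 2, 4] / [3, 5]
  Insert 9 (step 6): P = [1, 4, 5, 9] / [3, 6];  Q = [1, 2, 4, 6] / [3, 5]
  Insert 2 (step 7): P = [1, 2, 5, 9] / [3, 4] / [6];  Q = [1, 2, 4, 6] / [3, 5] / [7]
  Insert 7 (step 8): P = [1, 2, 5, 7] / [3, 4, 9] / [6];  Q = [1, 2, 4, 6] / [3, 5, 8] / [7]
  Insert 8 (step 9): P = [1, 2, 5, 7, 8] / [3, 4, 9] / [6];  Q = [1, 2, 4, 6, 9] / [3, 5, 8] / [7]
Final shape: (5, 3, 1).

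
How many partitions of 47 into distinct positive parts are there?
q(47) = 2590

A partition into distinct parts is a strictly decreasing sequence summing to n. The recurrence d(n, m) = d(n, m−1) + d(n−m, m−1) (use part m at most once) with q(n) = d(n, n) gives q(47) = 2590. (Euler's theorem: # distinct-part partitions = # odd-part partitions.)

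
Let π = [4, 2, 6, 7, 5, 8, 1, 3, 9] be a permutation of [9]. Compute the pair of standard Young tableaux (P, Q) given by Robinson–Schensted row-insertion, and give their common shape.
P = [1, 3, 7, 8, 9] / [2, 5] / [4, 6];  Q = [1, 3, 4, 6, 9] / [2, 5] / [7, 8];  common shape = (5, 2, 2)

Row-insert the values π_1, π_2, … into P one at a time, bumping the leftmost entry strictly greater than the inserted value down to the next row. The recording tableau Q records, in position (i, j), the step at which that cell was added to P.
  Insert 4 (step 1): P = [4];  Q = [1]
  Insert 2 (step 2): P = [2] / [4];  Q = [1] / [2]
  Insert 6 (step 3): P = [2, 6] / [4];  Q = [1, 3] / [2]
  Insert 7 (step 4): P = [2, 6, 7] / [4];  Q = [1, 3, 4] / [2]
  Insert 5 (step 5): P = [2, 5, 7] / [4, 6];  Q = [1, 3, 4] / [2, 5]
  Insert 8 (step 6): P = [2, 5, 7, 8] / [4, 6];  Q = [1, 3, 4, 6] / [2, 5]
  Insert 1 (step 7): P = [1, 5, 7, 8] / [2, 6] / [4];  Q = [1, 3, 4, 6] / [2, 5] / [7]
  Insert 3 (step 8): P = [1, 3, 7, 8] / [2, 5] / [4, 6];  Q = [1, 3, 4, 6] / [2, 5] / [7, 8]
  Insert 9 (step 9): P = [1, 3, 7, 8, 9] / [2, 5] / [4, 6];  Q = [1, 3, 4, 6, 9] / [2, 5] / [7, 8]
Final shape: (5, 2, 2).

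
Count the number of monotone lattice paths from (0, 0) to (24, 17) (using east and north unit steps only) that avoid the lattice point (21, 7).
Number of paths = 151245845010

Total paths from (0, 0) to (24, 17): C(41, 24) = 151584480450. Paths through (21, 7): (paths (0, 0) → (21, 7)) × (paths (21, 7) → (24, 17)) = C(28, 21) · C(13, 3) = 1184040 · 286 = 338635440. Avoidance count = 151584480450 − 338635440 = 151245845010.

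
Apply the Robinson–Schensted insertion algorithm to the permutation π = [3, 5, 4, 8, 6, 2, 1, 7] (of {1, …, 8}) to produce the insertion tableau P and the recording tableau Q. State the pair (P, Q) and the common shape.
P = [1, 4, 6, 7] / [2, 8] / [3] / [5];  Q = [1, 2, 4, 8] / [3, 5] / [6] / [7];  common shape = (4, 2, 1, 1)

Row-insert the values π_1, π_2, … into P one at a time, bumping the leftmost entry strictly greater than the inserted value down to the next row. The recording tableau Q records, in position (i, j), the step at which that cell was added to P.
  Insert 3 (step 1): P = [3];  Q = [1]
  Insert 5 (step 2): P = [3, 5];  Q = [1, 2]
  Insert 4 (step 3): P = [3, 4] / [5];  Q = [1, 2] / [3]
  Insert 8 (step 4): P = [3, 4, 8] / [5];  Q = [1, 2, 4] / [3]
  Insert 6 (step 5): P = [3, 4, 6] / [5, 8];  Q = [1, 2, 4] / [3, 5]
  Insert 2 (step 6): P = [2, 4, 6] / [3, 8] / [5];  Q = [1, 2, 4] / [3, 5] / [6]
  Insert 1 (step 7): P = [1, 4, 6] / [2, 8] / [3] / [5];  Q = [1, 2, 4] / [3, 5] / [6] / [7]
  Insert 7 (step 8): P = [1, 4, 6, 7] / [2, 8] / [3] / [5];  Q = [1, 2, 4, 8] / [3, 5] / [6] / [7]
Final shape: (4, 2, 1, 1).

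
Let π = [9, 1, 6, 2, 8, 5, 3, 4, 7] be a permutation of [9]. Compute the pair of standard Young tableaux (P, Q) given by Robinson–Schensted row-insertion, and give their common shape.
P = [1, 2, 3, 4, 7] / [5, 8] / [6] / [9];  Q = [1, 3, 5, 8, 9] / [2, 6] / [4] / [7];  common shape = (5, 2, 1, 1)

Row-insert the values π_1, π_2, … into P one at a time, bumping the leftmost entry strictly greater than the inserted value down to the next row. The recording tableau Q records, in position (i, j), the step at which that cell was added to P.
  Insert 9 (step 1): P = [9];  Q = [1]
  Insert 1 (step 2): P = [1] / [9];  Q = [1] / [2]
  Insert 6 (step 3): P = [1, 6] / [9];  Q = [1, 3] / [2]
  Insert 2 (step 4): P = [1, 2] / [6] / [9];  Q = [1, 3] / [2] / [4]
  Insert 8 (step 5): P = [1, 2, 8] / [6] / [9];  Q = [1, 3, 5] / [2] / [4]
  Insert 5 (step 6): P = [1, 2, 5] / [6, 8] / [9];  Q = [1, 3, 5] / [2, 6] / [4]
  Insert 3 (step 7): P = [1, 2, 3] / [5, 8] / [6] / [9];  Q = [1, 3, 5] / [2, 6] / [4] / [7]
  Insert 4 (step 8): P = [1, 2, 3, 4] / [5, 8] / [6] / [9];  Q = [1, 3, 5, 8] / [2, 6] / [4] / [7]
  Insert 7 (step 9): P = [1, 2, 3, 4, 7] / [5, 8] / [6] / [9];  Q = [1, 3, 5, 8, 9] / [2, 6] / [4] / [7]
Final shape: (5, 2, 1, 1).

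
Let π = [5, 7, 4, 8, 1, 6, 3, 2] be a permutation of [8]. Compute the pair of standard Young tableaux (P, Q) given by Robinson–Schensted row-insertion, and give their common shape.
P = [1, 2, 8] / [3, 6] / [4, 7] / [5];  Q = [1, 2, 4] / [3, 6] / [5, 7] / [8];  common shape = (3, 2, 2, 1)

Row-insert the values π_1, π_2, … into P one at a time, bumping the leftmost entry strictly greater than the inserted value down to the next row. The recording tableau Q records, in position (i, j), the step at which that cell was added to P.
  Insert 5 (step 1): P = [5];  Q = [1]
  Insert 7 (step 2): P = [5, 7];  Q = [1, 2]
  Insert 4 (step 3): P = [4, 7] / [5];  Q = [1, 2] / [3]
  Insert 8 (step 4): P = [4, 7, 8] / [5];  Q = [1, 2, 4] / [3]
  Insert 1 (step 5): P = [1, 7, 8] / [4] / [5];  Q = [1, 2, 4] / [3] / [5]
  Insert 6 (step 6): P = [1, 6, 8] / [4, 7] / [5];  Q = [1, 2, 4] / [3, 6] / [5]
  Insert 3 (step 7): P = [1, 3, 8] / [4, 6] / [5, 7];  Q = [1, 2, 4] / [3, 6] / [5, 7]
  Insert 2 (step 8): P = [1, 2, 8] / [3, 6] / [4, 7] / [5];  Q = [1, 2, 4] / [3, 6] / [5, 7] / [8]
Final shape: (3, 2, 2, 1).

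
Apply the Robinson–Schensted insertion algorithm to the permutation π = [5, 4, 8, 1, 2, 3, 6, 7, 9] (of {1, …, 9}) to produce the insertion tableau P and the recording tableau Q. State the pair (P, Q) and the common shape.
P = [1, 2, 3, 6, 7, 9] / [4, 8] / [5];  Q = [1, 3, 6, 7, 8, 9] / [2, 5] / [4];  common shape = (6, 2, 1)

Row-insert the values π_1, π_2, … into P one at a time, bumping the leftmost entry strictly greater than the inserted value down to the next row. The recording tableau Q records, in position (i, j), the step at which that cell was added to P.
  Insert 5 (step 1): P = [5];  Q = [1]
  Insert 4 (step 2): P = [4] / [5];  Q = [1] / [2]
  Insert 8 (step 3): P = [4, 8] / [5];  Q = [1, 3] / [2]
  Insert 1 (step 4): P = [1, 8] / [4] / [5];  Q = [1, 3] / [2] / [4]
  Insert 2 (step 5): P = [1, 2] / [4, 8] / [5];  Q = [1, 3] / [2, 5] / [4]
  Insert 3 (step 6): P = [1, 2, 3] / [4, 8] / [5];  Q = [1, 3, 6] / [2, 5] / [4]
  Insert 6 (step 7): P = [1, 2, 3, 6] / [4, 8] / [5];  Q = [1, 3, 6, 7] / [2, 5] / [4]
  Insert 7 (step 8): P = [1, 2, 3, 6, 7] / [4, 8] / [5];  Q = [1, 3, 6, 7, 8] / [2, 5] / [4]
  Insert 9 (step 9): P = [1, 2, 3, 6, 7, 9] / [4, 8] / [5];  Q = [1, 3, 6, 7, 8, 9] / [2, 5] / [4]
Final shape: (6, 2, 1).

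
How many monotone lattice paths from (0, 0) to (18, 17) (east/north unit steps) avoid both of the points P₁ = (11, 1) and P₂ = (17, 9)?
Number of paths = 4506829140

Inclusion–exclusion. Total paths: C(35, 18) = 4537567650. Through P₁: C(12, 11)·C(23, 7) = 2941884. Through P₂: C(26, 17)·C(9, 1) = 28120950. Since P₁ is strictly southwest of P₂, a monotone path through both must visit P₁ then P₂; paths through both = C(12, 11)·C(14, 6)·C(9, 1) = 324324. Avoid both = 4537567650 − 2941884 − 28120950 + 324324 = 4506829140.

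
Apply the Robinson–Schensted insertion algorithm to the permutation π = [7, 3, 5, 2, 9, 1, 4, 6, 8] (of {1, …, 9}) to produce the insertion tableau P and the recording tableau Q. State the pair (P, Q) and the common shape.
P = [1, 4, 6, 8] / [2, 5, 9] / [3] / [7];  Q = [1, 3, 5, 9] / [2, 7, 8] / [4] / [6];  common shape = (4, 3, 1, 1)

Row-insert the values π_1, π_2, … into P one at a time, bumping the leftmost entry strictly greater than the inserted value down to the next row. The recording tableau Q records, in position (i, j), the step at which that cell was added to P.
  Insert 7 (step 1): P = [7];  Q = [1]
  Insert 3 (step 2): P = [3] / [7];  Q = [1] / [2]
  Insert 5 (step 3): P = [3, 5] / [7];  Q = [1, 3] / [2]
  Insert 2 (step 4): P = [2, 5] / [3] / [7];  Q = [1, 3] / [2] / [4]
  Insert 9 (step 5): P = [2, 5, 9] / [3] / [7];  Q = [1, 3, 5] / [2] / [4]
  Insert 1 (step 6): P = [1, 5, 9] / [2] / [3] / [7];  Q = [1, 3, 5] / [2] / [4] / [6]
  Insert 4 (step 7): P = [1, 4, 9] / [2, 5] / [3] / [7];  Q = [1, 3, 5] / [2, 7] / [4] / [6]
  Insert 6 (step 8): P = [1, 4, 6] / [2, 5, 9] / [3] / [7];  Q = [1, 3, 5] / [2, 7, 8] / [4] / [6]
  Insert 8 (step 9): P = [1, 4, 6, 8] / [2, 5, 9] / [3] / [7];  Q = [1, 3, 5, 9] / [2, 7, 8] / [4] / [6]
Final shape: (4, 3, 1, 1).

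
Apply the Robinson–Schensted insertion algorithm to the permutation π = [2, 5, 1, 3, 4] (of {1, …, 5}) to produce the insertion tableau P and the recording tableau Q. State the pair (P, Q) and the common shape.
P = [1, 3, 4] / [2, 5];  Q = [1, 2, 5] / [3, 4];  common shape = (3, 2)

Row-insert the values π_1, π_2, … into P one at a time, bumping the leftmost entry strictly greater than the inserted value down to the next row. The recording tableau Q records, in position (i, j), the step at which that cell was added to P.
  Insert 2 (step 1): P = [2];  Q = [1]
  Insert 5 (step 2): P = [2, 5];  Q = [1, 2]
  Insert 1 (step 3): P = [1, 5] / [2];  Q = [1, 2] / [3]
  Insert 3 (step 4): P = [1, 3] / [2, 5];  Q = [1, 2] / [3, 4]
  Insert 4 (step 5): P = [1, 3, 4] / [2, 5];  Q = [1, 2, 5] / [3, 4]
Final shape: (3, 2).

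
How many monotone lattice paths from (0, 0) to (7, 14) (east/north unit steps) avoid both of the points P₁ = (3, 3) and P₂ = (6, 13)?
Number of paths = 46156

Inclusion–exclusion. Total paths: C(21, 7) = 116280. Through P₁: C(6, 3)·C(15, 4) = 27300. Through P₂: C(19, 6)·C(2, 1) = 54264. Since P₁ is strictly southwest of P₂, a monotone path through both must visit P₁ then P₂; paths through both = C(6, 3)·C(13, 3)·C(2, 1) = 11440. Avoid both = 116280 − 27300 − 54264 + 11440 = 46156.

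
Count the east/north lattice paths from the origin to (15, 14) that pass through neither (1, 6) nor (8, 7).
Number of paths = 53427642

Inclusion–exclusion. Total paths: C(29, 15) = 77558760. Through P₁: C(7, 1)·C(22, 14) = 2238390. Through P₂: C(15, 8)·C(14, 7) = 22084920. Since P₁ is strictly southwest of P₂, a monotone path through both must visit P₁ then P₂; paths through both = C(7, 1)·C(8, 7)·C(14, 7) = 192192. Avoid both = 77558760 − 2238390 − 22084920 + 192192 = 53427642.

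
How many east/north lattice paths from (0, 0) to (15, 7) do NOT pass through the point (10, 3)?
Number of paths = 134508

Total paths from (0, 0) to (15, 7): C(22, 15) = 170544. Paths through (10, 3): (paths (0, 0) → (10, 3)) × (paths (10, 3) → (15, 7)) = C(13, 10) · C(9, 5) = 286 · 126 = 36036. Avoidance count = 170544 − 36036 = 134508.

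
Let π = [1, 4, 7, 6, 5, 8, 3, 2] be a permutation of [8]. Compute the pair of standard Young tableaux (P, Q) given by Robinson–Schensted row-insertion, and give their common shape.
P = [1, 2, 5, 8] / [3] / [4] / [6] / [7];  Q = [1, 2, 3, 6] / [4] / [5] / [7] / [8];  common shape = (4, 1, 1, 1, 1)

Row-insert the values π_1, π_2, … into P one at a time, bumping the leftmost entry strictly greater than the inserted value down to the next row. The recording tableau Q records, in position (i, j), the step at which that cell was added to P.
  Insert 1 (step 1): P = [1];  Q = [1]
  Insert 4 (step 2): P = [1, 4];  Q = [1, 2]
  Insert 7 (step 3): P = [1, 4, 7];  Q = [1, 2, 3]
  Insert 6 (step 4): P = [1, 4, 6] / [7];  Q = [1, 2, 3] / [4]
  Insert 5 (step 5): P = [1, 4, 5] / [6] / [7];  Q = [1, 2, 3] / [4] / [5]
  Insert 8 (step 6): P = [1, 4, 5, 8] / [6] / [7];  Q = [1, 2, 3, 6] / [4] / [5]
  Insert 3 (step 7): P = [1, 3, 5, 8] / [4] / [6] / [7];  Q = [1, 2, 3, 6] / [4] / [5] / [7]
  Insert 2 (step 8): P = [1, 2, 5, 8] / [3] / [4] / [6] / [7];  Q = [1, 2, 3, 6] / [4] / [5] / [7] / [8]
Final shape: (4, 1, 1, 1, 1).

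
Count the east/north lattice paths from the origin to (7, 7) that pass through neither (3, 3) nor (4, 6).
Number of paths = 1512

Inclusion–exclusion. Total paths: C(14, 7) = 3432. Through P₁: C(6, 3)·C(8, 4) = 1400. Through P₂: C(10, 4)·C(4, 3) = 840. Since P₁ is strictly southwest of P₂, a monotone path through both must visit P₁ then P₂; paths through both = C(6, 3)·C(4, 1)·C(4, 3) = 320. Avoid both = 3432 − 1400 − 840 + 320 = 1512.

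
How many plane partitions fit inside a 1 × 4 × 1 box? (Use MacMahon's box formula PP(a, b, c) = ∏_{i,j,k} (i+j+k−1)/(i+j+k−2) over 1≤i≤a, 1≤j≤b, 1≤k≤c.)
PP(1, 4, 1) = 5

Evaluate the triple product over i = 1..1, j = 1..4, k = 1..1. The factors are (2/1) · (3/2) · (4/3) · (5/4). The numerators and denominators telescope so the product is an integer; carrying out the multiplication exactly gives PP(1, 4, 1) = 5.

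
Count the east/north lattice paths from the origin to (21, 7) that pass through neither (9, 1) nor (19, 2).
Number of paths = 996300

Inclusion–exclusion. Total paths: C(28, 21) = 1184040. Through P₁: C(10, 9)·C(18, 12) = 185640. Through P₂: C(21, 19)·C(7, 2) = 4410. Since P₁ is strictly southwest of P₂, a monotone path through both must visit P₁ then P₂; paths through both = C(10, 9)·C(11, 10)·C(7, 2) = 2310. Avoid both = 1184040 − 185640 − 4410 + 2310 = 996300.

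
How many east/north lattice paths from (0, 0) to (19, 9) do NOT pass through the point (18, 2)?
Number of paths = 6905380

Total paths from (0, 0) to (19, 9): C(28, 19) = 6906900. Paths through (18, 2): (paths (0, 0) → (18, 2)) × (paths (18, 2) → (19, 9)) = C(20, 18) · C(8, 1) = 190 · 8 = 1520. Avoidance count = 6906900 − 1520 = 6905380.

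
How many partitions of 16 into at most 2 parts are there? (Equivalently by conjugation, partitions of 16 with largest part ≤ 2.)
p(16, parts ≤ 2) = 9

Partitions of 16 with all parts ≤ 2: 2+2+2+2+2+2+2+2, 2+2+2+2+2+2+2+1+1, 2+2+2+2+2+2+1+1+1+1, 2+2+2+2+2+1+1+1+1+1+1, 2+2+2+2+1+1+1+1+1+1+1+1, 2+2+2+1+1+1+1+1+1+1+1+1+1, 2+2+1+1+1+1+1+1+1+1+1+1+1+1, 2+1+1+1+1+1+1+1+1+1+1+1+1+1+1, 1+1+1+1+1+1+1+1+1+1+1+1+1+1+1+1. Count = 9.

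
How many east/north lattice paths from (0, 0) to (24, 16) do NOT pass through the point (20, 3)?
Number of paths = 62847886670

Total paths from (0, 0) to (24, 16): C(40, 24) = 62852101650. Paths through (20, 3): (paths (0, 0) → (20, 3)) × (paths (20, 3) → (24, 16)) = C(23, 20) · C(17, 4) = 1771 · 2380 = 4214980. Avoidance count = 62852101650 − 4214980 = 62847886670.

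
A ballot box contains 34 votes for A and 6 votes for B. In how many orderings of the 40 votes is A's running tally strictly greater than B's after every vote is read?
Strict-lead orderings = 2686866

Total orderings of the 40 votes with 34 for A: C(40, 34) = 3838380. By the Bertrand ballot formula (Cycle Lemma / reflection principle), the number of orderings in which A is strictly ahead of B throughout is (p − q)/(p + q) · C(p + q, p) = (34 − 6)/(34 + 6) · 3838380 = 2686866.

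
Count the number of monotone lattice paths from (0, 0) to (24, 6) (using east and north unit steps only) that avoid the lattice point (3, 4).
Number of paths = 584920

Total paths from (0, 0) to (24, 6): C(30, 24) = 593775. Paths through (3, 4): (paths (0, 0) → (3, 4)) × (paths (3, 4) → (24, 6)) = C(7, 3) · C(23, 21) = 35 · 253 = 8855. Avoidance count = 593775 − 8855 = 584920.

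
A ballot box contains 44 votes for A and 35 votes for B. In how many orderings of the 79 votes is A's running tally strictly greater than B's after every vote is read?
Strict-lead orderings = 3710403645287770668510

Total orderings of the 79 votes with 44 for A: C(79, 44) = 32569098664192653645810. By the Bertrand ballot formula (Cycle Lemma / reflection principle), the number of orderings in which A is strictly ahead of B throughout is (p − q)/(p + q) · C(p + q, p) = (44 − 35)/(44 + 35) · 32569098664192653645810 = 3710403645287770668510.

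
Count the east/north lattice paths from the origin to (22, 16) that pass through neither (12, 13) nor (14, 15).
Number of paths = 20335475990

Inclusion–exclusion. Total paths: C(38, 22) = 22239974430. Through P₁: C(25, 12)·C(13, 10) = 1487285800. Through P₂: C(29, 14)·C(9, 8) = 698028840. Since P₁ is strictly southwest of P₂, a monotone path through both must visit P₁ then P₂; paths through both = C(25, 12)·C(4, 2)·C(9, 8) = 280816200. Avoid both = 22239974430 − 1487285800 − 698028840 + 280816200 = 20335475990.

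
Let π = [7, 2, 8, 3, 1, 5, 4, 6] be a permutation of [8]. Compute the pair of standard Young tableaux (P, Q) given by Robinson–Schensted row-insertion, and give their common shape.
P = [1, 3, 4, 6] / [2, 5] / [7, 8];  Q = [1, 3, 6, 8] / [2, 4] / [5, 7];  common shape = (4, 2, 2)

Row-insert the values π_1, π_2, … into P one at a time, bumping the leftmost entry strictly greater than the inserted value down to the next row. The recording tableau Q records, in position (i, j), the step at which that cell was added to P.
  Insert 7 (step 1): P = [7];  Q = [1]
  Insert 2 (step 2): P = [2] / [7];  Q = [1] / [2]
  Insert 8 (step 3): P = [2, 8] / [7];  Q = [1, 3] / [2]
  Insert 3 (step 4): P = [2, 3] / [7, 8];  Q = [1, 3] / [2, 4]
  Insert 1 (step 5): P = [1, 3] / [2, 8] / [7];  Q = [1, 3] / [2, 4] / [5]
  Insert 5 (step 6): P = [1, 3, 5] / [2, 8] / [7];  Q = [1, 3, 6] / [2, 4] / [5]
  Insert 4 (step 7): P = [1, 3, 4] / [2, 5] / [7, 8];  Q = [1, 3, 6] / [2, 4] / [5, 7]
  Insert 6 (step 8): P = [1, 3, 4, 6] / [2, 5] / [7, 8];  Q = [1, 3, 6, 8] / [2, 4] / [5, 7]
Final shape: (4, 2, 2).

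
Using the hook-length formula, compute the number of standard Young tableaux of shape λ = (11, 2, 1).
# SYT of shape (11, 2, 1) = 560

Hook-length formula: f^λ = n! / Π hook(c), product over all cells c of the Young diagram. For λ = (11, 2, 1), n = 14 boxes. Hook lengths by row (left-to-right, top-to-bottom): [13, 11, 9, 8, 7, 6, 5, 4, 3, 2, 1]; [3, 1]; [1]. Product of hooks = 155675520. So f^λ = 14! / 155675520 = 87178291200 / 155675520 = 560.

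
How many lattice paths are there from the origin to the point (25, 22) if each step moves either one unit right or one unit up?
Number of paths = 14833897694226

A monotone lattice path from (0, 0) to (25, 22) consists of 25 east steps and 22 north steps in some order, so it is determined by which 25 of the 47 steps are east. The count is C(47, 25) = 14833897694226.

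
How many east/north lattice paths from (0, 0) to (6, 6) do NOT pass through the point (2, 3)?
Number of paths = 574

Total paths from (0, 0) to (6, 6): C(12, 6) = 924. Paths through (2, 3): (paths (0, 0) → (2, 3)) × (paths (2, 3) → (6, 6)) = C(5, 2) · C(7, 4) = 10 · 35 = 350. Avoidance count = 924 − 350 = 574.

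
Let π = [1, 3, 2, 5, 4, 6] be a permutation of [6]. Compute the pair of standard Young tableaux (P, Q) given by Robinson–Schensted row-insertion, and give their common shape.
P = [1, 2, 4, 6] / [3, 5];  Q = [1, 2, 4, 6] / [3, 5];  common shape = (4, 2)

Row-insert the values π_1, π_2, … into P one at a time, bumping the leftmost entry strictly greater than the inserted value down to the next row. The recording tableau Q records, in position (i, j), the step at which that cell was added to P.
  Insert 1 (step 1): P = [1];  Q = [1]
  Insert 3 (step 2): P = [1, 3];  Q = [1, 2]
  Insert 2 (step 3): P = [1, 2] / [3];  Q = [1, 2] / [3]
  Insert 5 (step 4): P = [1, 2, 5] / [3];  Q = [1, 2, 4] / [3]
  Insert 4 (step 5): P = [1, 2, 4] / [3, 5];  Q = [1, 2, 4] / [3, 5]
  Insert 6 (step 6): P = [1, 2, 4, 6] / [3, 5];  Q = [1, 2, 4, 6] / [3, 5]
Final shape: (4, 2).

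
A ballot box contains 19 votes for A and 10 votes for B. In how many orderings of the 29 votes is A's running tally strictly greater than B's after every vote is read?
Strict-lead orderings = 6216210

Total orderings of the 29 votes with 19 for A: C(29, 19) = 20030010. By the Bertrand ballot formula (Cycle Lemma / reflection principle), the number of orderings in which A is strictly ahead of B throughout is (p − q)/(p + q) · C(p + q, p) = (19 − 10)/(19 + 10) · 20030010 = 6216210.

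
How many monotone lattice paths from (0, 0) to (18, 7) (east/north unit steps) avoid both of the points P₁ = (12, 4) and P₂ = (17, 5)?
Number of paths = 281578

Inclusion–exclusion. Total paths: C(25, 18) = 480700. Through P₁: C(16, 12)·C(9, 6) = 152880. Through P₂: C(22, 17)·C(3, 1) = 79002. Since P₁ is strictly southwest of P₂, a monotone path through both must visit P₁ then P₂; paths through both = C(16, 12)·C(6, 5)·C(3, 1) = 32760. Avoid both = 480700 − 152880 − 79002 + 32760 = 281578.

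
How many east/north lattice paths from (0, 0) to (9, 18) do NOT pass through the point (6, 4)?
Number of paths = 4544025

Total paths from (0, 0) to (9, 18): C(27, 9) = 4686825. Paths through (6, 4): (paths (0, 0) → (6, 4)) × (paths (6, 4) → (9, 18)) = C(10, 6) · C(17, 3) = 210 · 680 = 142800. Avoidance count = 4686825 − 142800 = 4544025.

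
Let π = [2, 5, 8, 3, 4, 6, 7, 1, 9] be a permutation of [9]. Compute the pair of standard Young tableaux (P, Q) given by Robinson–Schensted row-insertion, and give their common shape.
P = [1, 3, 4, 6, 7, 9] / [2, 8] / [5];  Q = [1, 2, 3, 6, 7, 9] / [4, 5] / [8];  common shape = (6, 2, 1)

Row-insert the values π_1, π_2, … into P one at a time, bumping the leftmost entry strictly greater than the inserted value down to the next row. The recording tableau Q records, in position (i, j), the step at which that cell was added to P.
  Insert 2 (step 1): P = [2];  Q = [1]
  Insert 5 (step 2): P = [2, 5];  Q = [1, 2]
  Insert 8 (step 3): P = [2, 5, 8];  Q = [1, 2, 3]
  Insert 3 (step 4): P = [2, 3, 8] / [5];  Q = [1, 2, 3] / [4]
  Insert 4 (step 5): P = [2, 3, 4] / [5, 8];  Q = [1, 2, 3] / [4, 5]
  Insert 6 (step 6): P = [2, 3, 4, 6] / [5, 8];  Q = [1, 2, 3, 6] / [4, 5]
  Insert 7 (step 7): P = [2, 3, 4, 6, 7] / [5, 8];  Q = [1, 2, 3, 6, 7] / [4, 5]
  Insert 1 (step 8): P = [1, 3, 4, 6, 7] / [2, 8] / [5];  Q = [1, 2, 3, 6, 7] / [4, 5] / [8]
  Insert 9 (step 9): P = [1, 3, 4, 6, 7, 9] / [2, 8] / [5];  Q = [1, 2, 3, 6, 7, 9] / [4, 5] / [8]
Final shape: (6, 2, 1).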